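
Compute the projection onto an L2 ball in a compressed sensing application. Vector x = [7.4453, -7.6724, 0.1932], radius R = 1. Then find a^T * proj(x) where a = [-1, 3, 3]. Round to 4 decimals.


Step 1: Compute ||x|| (intermediates to 6 decimals).
||x|| = sqrt(7.4453^2 + (-7.6724)^2 + 0.1932^2) = 10.69278
Step 2: Project.
Since ||x|| > R, scale = R/||x|| = 1/10.69278 = 0.093521, proj(x) = scale * x
proj(x) = [0.696292, -0.717531, 0.018068]
Step 3: Dot product.
a^T * proj(x) = -1*0.696292 + 3*(-0.717531) + 3*0.018068 = -2.7947


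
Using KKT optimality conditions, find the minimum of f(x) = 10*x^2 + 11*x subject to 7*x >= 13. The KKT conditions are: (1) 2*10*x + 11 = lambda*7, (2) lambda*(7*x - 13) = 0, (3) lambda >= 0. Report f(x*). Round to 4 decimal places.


Step 1: Try lambda = 0 (constraint inactive).
x_unc = -11/(2*10) = -0.55
Check: 7*-0.55 = -3.85 < 13 -- violated!
Step 2: Constraint must be active: 7*x = 13
x* = 13/7 = 1.8571 (rounded; the exact value 13/7 is used below)
lambda = (2*10*(13/7) + 11)/7 = 6.8776
Step 3: Compute optimal value.
f(x*) = 10*(13/7)^2 + 11*(13/7) = 54.9184


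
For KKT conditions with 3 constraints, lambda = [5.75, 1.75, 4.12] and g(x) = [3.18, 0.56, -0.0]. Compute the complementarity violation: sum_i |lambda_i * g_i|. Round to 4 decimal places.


KKT complementary slackness check:
lambda_1 * g_1 = 5.75 * 3.18 = 18.285
lambda_2 * g_2 = 1.75 * 0.56 = 0.98
lambda_3 * g_3 = 4.12 * -0.0 = -0.0
Total violation = 18.285 + 0.98 + 0.0 = 19.265


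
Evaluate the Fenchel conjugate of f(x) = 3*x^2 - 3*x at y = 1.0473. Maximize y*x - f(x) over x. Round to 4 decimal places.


f*(y) = sup_x {y*x - a*x^2 - b*x} = sup_x {(y-b)*x - a*x^2}
FOC: (y - b) - 2a*x = 0 => x* = (y - b)/(2a)
x* = (1.0473 + 3)/(2*3) = 0.6746
f*(1.0473) = (y-b)^2/(4a) = (1.0473 + 3)^2/(4*3)
= 16.3806/12 = 1.3651


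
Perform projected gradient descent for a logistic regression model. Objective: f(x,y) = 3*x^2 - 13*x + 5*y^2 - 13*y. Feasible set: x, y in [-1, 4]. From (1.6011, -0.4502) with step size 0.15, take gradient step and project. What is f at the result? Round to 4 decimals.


Step 1: Compute gradient at (1.6011, -0.4502).
grad_x = 2*3*1.6011 - 13 = -3.3934
grad_y = 2*5*-0.4502 - 13 = -17.502
Step 2: Gradient step.
x_raw = 1.6011 - 0.15*-3.3934 = 2.1101
y_raw = -0.4502 - 0.15*-17.502 = 2.1751
Step 3: Project onto [-1, 4].
x_proj = clip(2.1101) = 2.1101
y_proj = clip(2.1751) = 2.1751
Step 4: Evaluate f.
f(2.1101, 2.1751) = -18.6947


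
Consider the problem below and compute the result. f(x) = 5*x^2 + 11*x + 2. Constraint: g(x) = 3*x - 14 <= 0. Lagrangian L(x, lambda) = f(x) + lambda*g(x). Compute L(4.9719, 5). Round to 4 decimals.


Step 1: Evaluate f(x).
f(4.9719) = 5*4.9719^2 + 11*4.9719 + 2 = 180.2898
Step 2: Evaluate g(x).
g(4.9719) = 3*4.9719 - 14 = 0.9157
Step 3: Compute Lagrangian.
L = 180.2898 + 5*0.9157 = 184.8683


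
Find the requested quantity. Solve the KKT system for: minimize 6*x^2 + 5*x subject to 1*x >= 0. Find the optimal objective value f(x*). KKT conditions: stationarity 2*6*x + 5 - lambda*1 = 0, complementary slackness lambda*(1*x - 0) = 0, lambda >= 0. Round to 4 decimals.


Step 1: Try lambda = 0 (constraint inactive).
x_unc = -5/(2*6) = -0.4167
Check: 1*-0.4167 = -0.4167 < 0 -- violated!
Step 2: Constraint must be active: 1*x = 0
x* = 0/1 = 0.0
lambda = (2*6*0.0 + 5)/1 = 5.0
Step 3: Compute optimal value.
f(x*) = 6*0.0^2 + 5*0.0 = 0.0


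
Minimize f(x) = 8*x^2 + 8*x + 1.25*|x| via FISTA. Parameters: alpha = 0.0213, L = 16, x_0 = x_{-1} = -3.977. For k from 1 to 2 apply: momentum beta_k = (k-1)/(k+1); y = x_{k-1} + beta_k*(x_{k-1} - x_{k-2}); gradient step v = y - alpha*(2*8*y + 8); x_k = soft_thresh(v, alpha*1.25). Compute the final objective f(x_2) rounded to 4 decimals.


FISTA on f(x) = 8*x^2 + 8*x + 1.25*|x|
L = 16, alpha = 0.0213
Iteration 1: beta = 0.0, y = -3.977 + 0.0*(-3.977 + 3.977) = -3.977
  grad(y) = -55.632, v = y - alpha*grad = -2.792
  prox(v) = soft_thresh(-2.792, 0.0266) = -2.7654
Iteration 2: beta = 0.3333, y = -2.7654 + 0.3333*(-2.7654 + 3.977) = -2.3616
  grad(y) = -29.7848, v = y - alpha*grad = -1.7271
  prox(v) = soft_thresh(-1.7271, 0.0266) = -1.7005
f(x_2) = 8*(-1.7005)^2 + 8*(-1.7005) + 1.25*|-1.7005| = 11.6554


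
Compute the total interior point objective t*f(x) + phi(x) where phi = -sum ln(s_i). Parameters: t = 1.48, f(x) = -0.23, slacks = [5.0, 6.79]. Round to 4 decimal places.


Step 1: Compute log-barrier.
ln values: [1.6094, 1.9155]
phi = -(1.6094 + 1.9155) = -3.5249
Step 2: Compute augmented objective.
t*f(x) = 1.48*-0.23 = -0.3404
Total = -0.3404 - 3.5249 = -3.8653


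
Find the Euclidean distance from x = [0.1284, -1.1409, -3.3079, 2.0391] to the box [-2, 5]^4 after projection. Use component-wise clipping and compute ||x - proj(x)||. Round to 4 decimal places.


Project each component onto [-2, 5].
clip(0.1284) = 0.1284, clip(-1.1409) = -1.1409, clip(-3.3079) = -2.0, clip(2.0391) = 2.0391
Projection = [0.1284, -1.1409, -2.0, 2.0391]
Squared diffs: [0.0, 0.0, 1.7106, 0.0]
Distance = sqrt(1.7106) = 1.3079


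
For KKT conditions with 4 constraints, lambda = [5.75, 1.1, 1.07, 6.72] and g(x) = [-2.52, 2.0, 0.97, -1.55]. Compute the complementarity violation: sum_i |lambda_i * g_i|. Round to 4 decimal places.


KKT complementary slackness check:
lambda_1 * g_1 = 5.75 * -2.52 = -14.49
lambda_2 * g_2 = 1.1 * 2.0 = 2.2
lambda_3 * g_3 = 1.07 * 0.97 = 1.0379
lambda_4 * g_4 = 6.72 * -1.55 = -10.416
Total violation = 14.49 + 2.2 + 1.0379 + 10.416 = 28.1439


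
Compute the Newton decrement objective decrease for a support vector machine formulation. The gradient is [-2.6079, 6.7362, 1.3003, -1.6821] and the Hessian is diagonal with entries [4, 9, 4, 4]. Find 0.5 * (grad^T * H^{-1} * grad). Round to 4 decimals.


Step 1: H is diagonal, so H^(-1) * g = [-0.652, 0.7485, 0.3251, -0.4205].
Step 2: g^T H^(-1) g = sum_i g_i^2 / H_ii
  = (-2.6079)^2/4 + (6.7362)^2/9 + (1.3003)^2/4 + (-1.6821)^2/4
  = 1.7003 + 5.0418 + 0.4227 + 0.7074 = 7.8722
Step 3: Objective decrease = 0.5 * g^T H^(-1) g = 3.9361


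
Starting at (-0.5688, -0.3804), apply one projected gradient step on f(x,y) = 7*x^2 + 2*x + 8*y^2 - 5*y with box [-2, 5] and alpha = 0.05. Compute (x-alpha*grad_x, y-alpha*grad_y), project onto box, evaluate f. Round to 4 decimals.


Step 1: Compute gradient at (-0.5688, -0.3804).
grad_x = 2*7*-0.5688 + 2 = -5.9632
grad_y = 2*8*-0.3804 - 5 = -11.0864
Step 2: Gradient step.
x_raw = -0.5688 - 0.05*-5.9632 = -0.2706
y_raw = -0.3804 - 0.05*-11.0864 = 0.1739
Step 3: Project onto [-2, 5].
x_proj = clip(-0.2706) = -0.2706
y_proj = clip(0.1739) = 0.1739
Step 4: Evaluate f.
f(-0.2706, 0.1739) = -0.6562


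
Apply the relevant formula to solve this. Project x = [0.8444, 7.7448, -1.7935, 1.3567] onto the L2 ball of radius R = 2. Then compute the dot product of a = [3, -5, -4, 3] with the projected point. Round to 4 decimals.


Step 1: Compute ||x|| (intermediates to 6 decimals).
||x|| = sqrt(0.8444^2 + 7.7448^2 + (-1.7935)^2 + 1.3567^2) = 8.108774
Step 2: Project.
Since ||x|| > R, scale = R/||x|| = 2/8.108774 = 0.246646, proj(x) = scale * x
proj(x) = [0.208268, 1.910224, -0.44236, 0.334625]
Step 3: Dot product.
a^T * proj(x) = 3*0.208268 - 5*1.910224 - 4*(-0.44236) + 3*0.334625 = -6.153


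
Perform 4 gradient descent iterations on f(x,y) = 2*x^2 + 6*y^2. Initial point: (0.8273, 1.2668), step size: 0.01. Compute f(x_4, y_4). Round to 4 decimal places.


Gradient descent on f(x,y) = 2*x^2 + 6*y^2.
Starting point: (0.8273, 1.2668), alpha = 0.01
Step 1: grad_x = 2*2*0.8273 = 3.3092, grad_y = 2*6*1.2668 = 15.2016
  x_1 = 0.8273 - 0.01*3.3092 = 0.7942
  y_1 = 1.2668 - 0.01*15.2016 = 1.1148
Step 2: grad_x = 2*2*0.7942 = 3.1768, grad_y = 2*6*1.1148 = 13.3774
  x_2 = 0.7942 - 0.01*3.1768 = 0.7624
  y_2 = 1.1148 - 0.01*13.3774 = 0.981
Step 3: grad_x = 2*2*0.7624 = 3.0498, grad_y = 2*6*0.981 = 11.7721
  x_3 = 0.7624 - 0.01*3.0498 = 0.7319
  y_3 = 0.981 - 0.01*11.7721 = 0.8633
Step 4: grad_x = 2*2*0.7319 = 2.9278, grad_y = 2*6*0.8633 = 10.3595
  x_4 = 0.7319 - 0.01*2.9278 = 0.7027
  y_4 = 0.8633 - 0.01*10.3595 = 0.7597
f(0.7027, 0.7597) = 2*0.7027^2 + 6*0.7597^2 = 4.4503


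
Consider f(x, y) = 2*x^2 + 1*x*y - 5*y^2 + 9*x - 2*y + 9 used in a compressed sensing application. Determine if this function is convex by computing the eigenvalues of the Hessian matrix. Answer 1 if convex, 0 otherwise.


The Hessian of f(x,y) = 2*x^2 + 1*x*y - 5*y^2 + 9*x - 2*y + 9 is:
H = [[4, 1], [1, -10]]
Trace = 4 - 10 = -6
Determinant = 4*-10 - (1)^2 = -41
Discriminant = (-6)^2 - 4*-41 = 200.0
Eigenvalues: lambda_1 = -10.0711, lambda_2 = 4.0711
The function is not convex.

0


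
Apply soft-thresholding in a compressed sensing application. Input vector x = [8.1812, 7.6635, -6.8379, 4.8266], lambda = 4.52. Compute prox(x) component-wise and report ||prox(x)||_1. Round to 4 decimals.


Soft-thresholding with lambda = 4.52:
prox(8.1812) = sign(8.1812)*max(|8.1812| - 4.52, 0) = 3.6612
prox(7.6635) = sign(7.6635)*max(|7.6635| - 4.52, 0) = 3.1435
prox(-6.8379) = sign(-6.8379)*max(|-6.8379| - 4.52, 0) = -2.3179
prox(4.8266) = sign(4.8266)*max(|4.8266| - 4.52, 0) = 0.3066
prox(x) = [3.6612, 3.1435, -2.3179, 0.3066]
||prox(x)||_1 = 3.6612 + 3.1435 + 2.3179 + 0.3066 = 9.4292


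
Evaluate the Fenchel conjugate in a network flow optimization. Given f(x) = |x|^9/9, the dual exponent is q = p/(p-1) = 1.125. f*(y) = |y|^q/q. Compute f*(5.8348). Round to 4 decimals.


The conjugate exponent q satisfies 1/p + 1/q = 1.
p = 9, so q = 9/(9 - 1) = 1.125
|y|^q = 5.8348^1.125 = 7.2741
f*(5.8348) = 7.2741 / 1.125 = 6.4659


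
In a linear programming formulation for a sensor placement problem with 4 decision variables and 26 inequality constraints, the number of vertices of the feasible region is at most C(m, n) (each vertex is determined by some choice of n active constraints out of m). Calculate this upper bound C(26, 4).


Each vertex corresponds to some choice of n active constraints out of m, so the number of vertices is at most C(m, n) = m! / (n!(m-n)!).
m = 26, n = 4
Numerator: 26 * 25 * 24 * 23
Denominator: 4! = 24
C(26, 4) = 14950


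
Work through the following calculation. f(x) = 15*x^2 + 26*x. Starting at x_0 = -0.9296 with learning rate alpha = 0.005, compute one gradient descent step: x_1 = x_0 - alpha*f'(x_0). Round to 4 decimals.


We compute the gradient at x_0 and apply the update.
f'(x) = 30*x + 26
f'(-0.9296) = 30*-0.9296 + 26 = -1.888
x_1 = -0.9296 - 0.005*-1.888 = -0.9202


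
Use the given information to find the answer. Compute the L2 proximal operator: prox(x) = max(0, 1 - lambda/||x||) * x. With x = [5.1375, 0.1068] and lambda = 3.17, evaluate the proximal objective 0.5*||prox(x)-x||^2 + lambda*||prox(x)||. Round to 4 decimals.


Step 1: Compute ||x||.
||x|| = 5.1386
Step 2: Compute scaling factor.
scale = max(0, 1 - 3.17/5.1386) = 0.3831
Step 3: prox(x) = [1.9682, 0.0409]
||prox(x)|| = 1.9686
Step 4: Proximal objective.
0.5*||prox-x||^2 = 5.0245
lambda*||prox|| = 6.2405
Total = 11.2649


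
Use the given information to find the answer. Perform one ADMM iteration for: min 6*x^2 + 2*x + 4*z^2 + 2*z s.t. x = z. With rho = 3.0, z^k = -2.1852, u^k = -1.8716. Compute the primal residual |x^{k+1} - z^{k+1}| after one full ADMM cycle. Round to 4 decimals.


ADMM iteration with rho = 3.0, z^k = -2.1852, u^k = -1.8716
Step 1: x-update.
Minimize 6*x^2 + 2*x + (3.0/2)*(x + 2.1852 - 1.8716)^2
FOC: (2*6 + 3.0)*x = -2 + 3.0*(-2.1852 + 1.8716)
x^{k+1} = -0.1961
Step 2: z-update.
Minimize 4*z^2 + 2*z + (3.0/2)*(-0.1961 - z - 1.8716)^2
FOC: (2*4 + 3.0)*z = -2 + 3.0*(-0.1961 - 1.8716)
z^{k+1} = -0.7457
Step 3: u-update.
u^{k+1} = -1.8716 - 0.1961 + 0.7457 = -1.3219
Step 4: Primal residual = |-0.1961 + 0.7457| = 0.5497


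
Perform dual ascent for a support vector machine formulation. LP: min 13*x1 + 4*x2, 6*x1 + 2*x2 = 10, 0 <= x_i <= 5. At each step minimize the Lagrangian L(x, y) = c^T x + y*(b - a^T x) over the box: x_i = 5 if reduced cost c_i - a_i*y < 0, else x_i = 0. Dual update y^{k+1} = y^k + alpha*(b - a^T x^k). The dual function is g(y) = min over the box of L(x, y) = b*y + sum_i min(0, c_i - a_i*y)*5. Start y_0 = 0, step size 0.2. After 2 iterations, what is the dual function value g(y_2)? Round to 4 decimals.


Dual ascent for LP: min 13*x1 + 4*x2, 6*x1 + 2*x2 = 10, 0 <= x_i <= 5
Step 1: y^k = 0.0, reduced costs: (13.0, 4.0)
  x^k = (0.0, 0.0), subgradient = b - a^T x = 10.0
  y^{k+1} = 0.0 + 0.2*10.0 = 2.0
Step 2: y^k = 2.0, reduced costs: (1.0, 0.0)
  x^k = (0.0, 0.0), subgradient = b - a^T x = 10.0
  y^{k+1} = 2.0 + 0.2*10.0 = 4.0
Dual objective at y_2 = 4.0: reduced costs (-11.0, -4.0), box minimizer x = (5.0, 5.0)
g(y_2) = b*y + (c1 - a1*y)*x1 + (c2 - a2*y)*x2 = 10*4.0 + (-11.0)*5.0 + (-4.0)*5.0 = 40.0 - 55.0 - 20.0 = -35.0


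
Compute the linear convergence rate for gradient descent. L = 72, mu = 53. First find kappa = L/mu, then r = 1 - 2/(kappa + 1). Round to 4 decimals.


Step 1: Compute the condition number.
kappa = L/mu = 72/53 = 1.3585
Step 2: Compute the convergence rate.
r = 1 - 2/(kappa + 1) = 1 - 2*mu/(L + mu) = (L - mu)/(L + mu) = 19/125 = 0.152


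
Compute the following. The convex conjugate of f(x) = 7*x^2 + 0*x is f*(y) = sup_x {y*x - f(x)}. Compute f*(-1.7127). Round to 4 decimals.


f*(y) = sup_x {y*x - a*x^2 - b*x} = sup_x {(y-b)*x - a*x^2}
FOC: (y - b) - 2a*x = 0 => x* = (y - b)/(2a)
x* = (-1.7127 - 0)/(2*7) = -0.1223
f*(-1.7127) = (y-b)^2/(4a) = (-1.7127 - 0)^2/(4*7)
= 2.9333/28 = 0.1048


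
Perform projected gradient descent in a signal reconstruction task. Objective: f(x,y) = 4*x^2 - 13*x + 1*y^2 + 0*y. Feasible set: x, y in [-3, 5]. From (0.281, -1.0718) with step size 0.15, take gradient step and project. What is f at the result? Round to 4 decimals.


Step 1: Compute gradient at (0.281, -1.0718).
grad_x = 2*4*0.281 - 13 = -10.752
grad_y = 2*1*-1.0718 + 0 = -2.1436
Step 2: Gradient step.
x_raw = 0.281 - 0.15*-10.752 = 1.8938
y_raw = -1.0718 - 0.15*-2.1436 = -0.7503
Step 3: Project onto [-3, 5].
x_proj = clip(1.8938) = 1.8938
y_proj = clip(-0.7503) = -0.7503
Step 4: Evaluate f.
f(1.8938, -0.7503) = -9.7106


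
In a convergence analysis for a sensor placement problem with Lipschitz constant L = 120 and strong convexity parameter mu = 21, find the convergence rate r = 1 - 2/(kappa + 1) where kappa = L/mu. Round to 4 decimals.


Step 1: Compute the condition number.
kappa = L/mu = 120/21 = 5.7143
Step 2: Compute the convergence rate.
r = 1 - 2/(kappa + 1) = 1 - 2*mu/(L + mu) = (L - mu)/(L + mu) = 99/141 = 0.7021


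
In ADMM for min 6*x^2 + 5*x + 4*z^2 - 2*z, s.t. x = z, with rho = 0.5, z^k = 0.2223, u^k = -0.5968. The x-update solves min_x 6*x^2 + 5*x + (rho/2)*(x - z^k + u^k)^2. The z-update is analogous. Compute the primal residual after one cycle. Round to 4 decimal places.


ADMM iteration with rho = 0.5, z^k = 0.2223, u^k = -0.5968
Step 1: x-update.
Minimize 6*x^2 + 5*x + (0.5/2)*(x - 0.2223 - 0.5968)^2
FOC: (2*6 + 0.5)*x = -5 + 0.5*(0.2223 + 0.5968)
x^{k+1} = -0.3672
Step 2: z-update.
Minimize 4*z^2 - 2*z + (0.5/2)*(-0.3672 - z - 0.5968)^2
FOC: (2*4 + 0.5)*z = 2 + 0.5*(-0.3672 - 0.5968)
z^{k+1} = 0.1786
Step 3: u-update.
u^{k+1} = -0.5968 - 0.3672 - 0.1786 = -1.1426
Step 4: Primal residual = |-0.3672 - 0.1786| = 0.5458


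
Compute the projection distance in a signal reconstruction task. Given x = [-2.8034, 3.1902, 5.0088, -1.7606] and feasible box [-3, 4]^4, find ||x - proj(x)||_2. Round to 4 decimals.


Project each component onto [-3, 4].
clip(-2.8034) = -2.8034, clip(3.1902) = 3.1902, clip(5.0088) = 4.0, clip(-1.7606) = -1.7606
Projection = [-2.8034, 3.1902, 4.0, -1.7606]
Squared diffs: [0.0, 0.0, 1.0177, 0.0]
Distance = sqrt(1.0177) = 1.0088


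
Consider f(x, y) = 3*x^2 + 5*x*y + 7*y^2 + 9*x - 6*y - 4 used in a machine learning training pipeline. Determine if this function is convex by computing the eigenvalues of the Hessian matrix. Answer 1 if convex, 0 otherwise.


The Hessian of f(x,y) = 3*x^2 + 5*x*y + 7*y^2 + 9*x - 6*y - 4 is:
H = [[6, 5], [5, 14]]
Trace = 6 + 14 = 20
Determinant = 6*14 - (5)^2 = 59
Discriminant = (20)^2 - 4*59 = 164.0
Eigenvalues: lambda_1 = 3.5969, lambda_2 = 16.4031
The function is convex.

1


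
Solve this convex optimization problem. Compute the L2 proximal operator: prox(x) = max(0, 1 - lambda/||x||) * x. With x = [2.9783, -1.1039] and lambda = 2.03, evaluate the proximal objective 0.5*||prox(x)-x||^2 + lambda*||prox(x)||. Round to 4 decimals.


Step 1: Compute ||x||.
||x|| = 3.1763
Step 2: Compute scaling factor.
scale = max(0, 1 - 2.03/3.1763) = 0.3609
Step 3: prox(x) = [1.0748, -0.3984]
||prox(x)|| = 1.1463
Step 4: Proximal objective.
0.5*||prox-x||^2 = 2.0605
lambda*||prox|| = 2.327
Total = 4.3874


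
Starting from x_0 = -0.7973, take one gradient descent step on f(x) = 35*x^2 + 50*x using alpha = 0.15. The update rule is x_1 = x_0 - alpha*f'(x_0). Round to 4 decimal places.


We compute the gradient at x_0 and apply the update.
f'(x) = 70*x + 50
f'(-0.7973) = 70*-0.7973 + 50 = -5.811
x_1 = -0.7973 - 0.15*-5.811 = 0.0744


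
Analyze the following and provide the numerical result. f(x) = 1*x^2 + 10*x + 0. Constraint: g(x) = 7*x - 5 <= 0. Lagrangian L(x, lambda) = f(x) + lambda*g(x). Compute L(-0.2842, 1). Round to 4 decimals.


Step 1: Evaluate f(x).
f(-0.2842) = 1*(-0.2842)^2 + 10*(-0.2842) + 0 = -2.7612
Step 2: Evaluate g(x).
g(-0.2842) = 7*-0.2842 - 5 = -6.9894
Step 3: Compute Lagrangian.
L = -2.7612 + 1*-6.9894 = -9.7506


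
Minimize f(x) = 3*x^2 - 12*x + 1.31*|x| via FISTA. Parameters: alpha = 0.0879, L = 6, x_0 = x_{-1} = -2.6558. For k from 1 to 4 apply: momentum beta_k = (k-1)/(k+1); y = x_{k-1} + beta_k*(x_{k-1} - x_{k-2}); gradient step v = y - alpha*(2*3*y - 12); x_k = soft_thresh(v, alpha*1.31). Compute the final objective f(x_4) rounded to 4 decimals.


FISTA on f(x) = 3*x^2 - 12*x + 1.31*|x|
L = 6, alpha = 0.0879
Iteration 1: beta = 0.0, y = -2.6558 + 0.0*(-2.6558 + 2.6558) = -2.6558
  grad(y) = -27.9348, v = y - alpha*grad = -0.2003
  prox(v) = soft_thresh(-0.2003, 0.1151) = -0.0852
Iteration 2: beta = 0.3333, y = -0.0852 + 0.3333*(-0.0852 + 2.6558) = 0.7717
  grad(y) = -7.3699, v = y - alpha*grad = 1.4195
  prox(v) = soft_thresh(1.4195, 0.1151) = 1.3044
Iteration 3: beta = 0.5, y = 1.3044 + 0.5*(1.3044 + 0.0852) = 1.9991
  grad(y) = -0.0053, v = y - alpha*grad = 1.9996
  prox(v) = soft_thresh(1.9996, 0.1151) = 1.8844
Iteration 4: beta = 0.6, y = 1.8844 + 0.6*(1.8844 - 1.3044) = 2.2325
  grad(y) = 1.3949, v = y - alpha*grad = 2.1099
  prox(v) = soft_thresh(2.1099, 0.1151) = 1.9947
f(x_4) = 3*1.9947^2 - 12*1.9947 + 1.31*|1.9947| = -9.3868


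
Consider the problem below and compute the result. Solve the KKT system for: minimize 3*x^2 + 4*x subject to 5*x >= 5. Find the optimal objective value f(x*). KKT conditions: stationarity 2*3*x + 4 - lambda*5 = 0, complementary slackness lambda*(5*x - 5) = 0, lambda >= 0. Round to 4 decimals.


Step 1: Try lambda = 0 (constraint inactive).
x_unc = -4/(2*3) = -0.6667
Check: 5*-0.6667 = -3.3335 < 5 -- violated!
Step 2: Constraint must be active: 5*x = 5
x* = 5/5 = 1.0
lambda = (2*3*1.0 + 4)/5 = 2.0
Step 3: Compute optimal value.
f(x*) = 3*1.0^2 + 4*1.0 = 7.0


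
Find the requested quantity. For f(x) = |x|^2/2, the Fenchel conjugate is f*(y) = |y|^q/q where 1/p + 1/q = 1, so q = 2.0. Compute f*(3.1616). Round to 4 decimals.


The conjugate exponent q satisfies 1/p + 1/q = 1.
p = 2, so q = 2/(2 - 1) = 2.0
|y|^q = 3.1616^2.0 = 9.9957
f*(3.1616) = 9.9957 / 2.0 = 4.9979


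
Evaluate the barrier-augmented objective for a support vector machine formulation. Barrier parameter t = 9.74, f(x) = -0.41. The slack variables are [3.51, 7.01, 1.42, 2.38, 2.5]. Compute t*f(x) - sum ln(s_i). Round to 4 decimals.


Step 1: Compute log-barrier.
ln values: [1.2556, 1.9473, 0.3507, 0.8671, 0.9163]
phi = -(1.2556 + 1.9473 + 0.3507 + 0.8671 + 0.9163) = -5.337
Step 2: Compute augmented objective.
t*f(x) = 9.74*-0.41 = -3.9934
Total = -3.9934 - 5.337 = -9.3304


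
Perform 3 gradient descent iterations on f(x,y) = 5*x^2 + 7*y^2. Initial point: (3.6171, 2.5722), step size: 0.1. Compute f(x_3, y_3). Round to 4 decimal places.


Gradient descent on f(x,y) = 5*x^2 + 7*y^2.
Starting point: (3.6171, 2.5722), alpha = 0.1
Step 1: grad_x = 2*5*3.6171 = 36.171, grad_y = 2*7*2.5722 = 36.0108
  x_1 = 3.6171 - 0.1*36.171 = 0.0
  y_1 = 2.5722 - 0.1*36.0108 = -1.0289
Step 2: grad_x = 2*5*0.0 = 0.0, grad_y = 2*7*-1.0289 = -14.4043
  x_2 = 0.0 - 0.1*0.0 = 0.0
  y_2 = -1.0289 - 0.1*-14.4043 = 0.4116
Step 3: grad_x = 2*5*0.0 = 0.0, grad_y = 2*7*0.4116 = 5.7617
  x_3 = 0.0 - 0.1*0.0 = 0.0
  y_3 = 0.4116 - 0.1*5.7617 = -0.1646
f(0.0, -0.1646) = 5*0.0^2 + 7*(-0.1646)^2 = 0.1897


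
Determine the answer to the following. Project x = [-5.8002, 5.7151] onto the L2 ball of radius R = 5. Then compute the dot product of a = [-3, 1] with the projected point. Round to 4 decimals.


Step 1: Compute ||x|| (intermediates to 6 decimals).
||x|| = sqrt((-5.8002)^2 + 5.7151^2) = 8.142769
Step 2: Project.
Since ||x|| > R, scale = R/||x|| = 5/8.142769 = 0.614042, proj(x) = scale * x
proj(x) = [-3.561566, 3.509311]
Step 3: Dot product.
a^T * proj(x) = -3*(-3.561566) + 1*3.509311 = 14.194


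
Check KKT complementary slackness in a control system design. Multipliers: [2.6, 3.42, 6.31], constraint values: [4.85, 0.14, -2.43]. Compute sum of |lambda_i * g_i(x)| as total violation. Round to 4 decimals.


KKT complementary slackness check:
lambda_1 * g_1 = 2.6 * 4.85 = 12.61
lambda_2 * g_2 = 3.42 * 0.14 = 0.4788
lambda_3 * g_3 = 6.31 * -2.43 = -15.3333
Total violation = 12.61 + 0.4788 + 15.3333 = 28.4221


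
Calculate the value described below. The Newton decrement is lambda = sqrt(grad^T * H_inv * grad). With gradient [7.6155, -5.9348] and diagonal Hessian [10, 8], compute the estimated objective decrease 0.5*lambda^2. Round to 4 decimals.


Step 1: H is diagonal, so H^(-1) * g = [0.7616, -0.7419].
Step 2: g^T H^(-1) g = sum_i g_i^2 / H_ii
  = (7.6155)^2/10 + (-5.9348)^2/8
  = 5.7996 + 4.4027 = 10.2023
Step 3: Objective decrease = 0.5 * g^T H^(-1) g = 5.1012


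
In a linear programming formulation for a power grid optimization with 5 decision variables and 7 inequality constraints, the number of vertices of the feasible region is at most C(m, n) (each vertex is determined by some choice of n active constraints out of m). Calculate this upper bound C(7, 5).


Each vertex corresponds to some choice of n active constraints out of m, so the number of vertices is at most C(m, n) = m! / (n!(m-n)!).
m = 7, n = 5
Numerator: 7 * 6 * 5 * 4 * 3
Denominator: 5! = 120
C(7, 5) = 21


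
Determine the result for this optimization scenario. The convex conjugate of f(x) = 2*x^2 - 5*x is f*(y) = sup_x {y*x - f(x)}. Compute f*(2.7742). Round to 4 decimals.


f*(y) = sup_x {y*x - a*x^2 - b*x} = sup_x {(y-b)*x - a*x^2}
FOC: (y - b) - 2a*x = 0 => x* = (y - b)/(2a)
x* = (2.7742 + 5)/(2*2) = 1.9436
f*(2.7742) = (y-b)^2/(4a) = (2.7742 + 5)^2/(4*2)
= 60.4382/8 = 7.5548


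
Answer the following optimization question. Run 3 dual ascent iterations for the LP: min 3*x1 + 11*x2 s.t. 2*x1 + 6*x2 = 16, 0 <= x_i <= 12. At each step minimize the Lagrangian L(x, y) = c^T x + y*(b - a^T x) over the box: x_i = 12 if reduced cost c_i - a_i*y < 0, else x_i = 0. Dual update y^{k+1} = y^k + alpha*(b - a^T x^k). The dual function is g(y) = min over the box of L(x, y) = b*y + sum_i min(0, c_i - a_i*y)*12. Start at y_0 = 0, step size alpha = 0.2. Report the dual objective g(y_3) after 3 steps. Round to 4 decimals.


Dual ascent for LP: min 3*x1 + 11*x2, 2*x1 + 6*x2 = 16, 0 <= x_i <= 12
Step 1: y^k = 0.0, reduced costs: (3.0, 11.0)
  x^k = (0.0, 0.0), subgradient = b - a^T x = 16.0
  y^{k+1} = 0.0 + 0.2*16.0 = 3.2
Step 2: y^k = 3.2, reduced costs: (-3.4, -8.2)
  x^k = (12.0, 12.0), subgradient = b - a^T x = -80.0
  y^{k+1} = 3.2 + 0.2*-80.0 = -12.8
Step 3: y^k = -12.8, reduced costs: (28.6, 87.8)
  x^k = (0.0, 0.0), subgradient = b - a^T x = 16.0
  y^{k+1} = -12.8 + 0.2*16.0 = -9.6
Dual objective at y_3 = -9.6: reduced costs (22.2, 68.6), box minimizer x = (0.0, 0.0)
g(y_3) = b*y + (c1 - a1*y)*x1 + (c2 - a2*y)*x2 = 16*(-9.6) + 22.2*0.0 + 68.6*0.0 = -153.6 + 0.0 + 0.0 = -153.6


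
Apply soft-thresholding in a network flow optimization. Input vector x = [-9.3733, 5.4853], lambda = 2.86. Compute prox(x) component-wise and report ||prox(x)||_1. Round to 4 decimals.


Soft-thresholding with lambda = 2.86:
prox(-9.3733) = sign(-9.3733)*max(|-9.3733| - 2.86, 0) = -6.5133
prox(5.4853) = sign(5.4853)*max(|5.4853| - 2.86, 0) = 2.6253
prox(x) = [-6.5133, 2.6253]
||prox(x)||_1 = 6.5133 + 2.6253 = 9.1386


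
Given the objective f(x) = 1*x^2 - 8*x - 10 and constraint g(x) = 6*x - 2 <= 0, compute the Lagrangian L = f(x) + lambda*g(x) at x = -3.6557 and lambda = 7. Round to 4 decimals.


Step 1: Evaluate f(x).
f(-3.6557) = 1*(-3.6557)^2 - 8*(-3.6557) - 10 = 32.6097
Step 2: Evaluate g(x).
g(-3.6557) = 6*-3.6557 - 2 = -23.9342
Step 3: Compute Lagrangian.
L = 32.6097 + 7*-23.9342 = -134.9297


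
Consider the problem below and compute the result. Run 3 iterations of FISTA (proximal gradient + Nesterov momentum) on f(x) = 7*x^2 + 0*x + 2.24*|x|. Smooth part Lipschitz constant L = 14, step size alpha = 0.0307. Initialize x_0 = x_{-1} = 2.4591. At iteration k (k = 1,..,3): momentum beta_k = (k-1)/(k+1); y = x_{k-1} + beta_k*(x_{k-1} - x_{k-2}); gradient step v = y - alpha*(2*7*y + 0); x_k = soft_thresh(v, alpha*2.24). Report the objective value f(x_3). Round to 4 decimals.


FISTA on f(x) = 7*x^2 + 0*x + 2.24*|x|
L = 14, alpha = 0.0307
Iteration 1: beta = 0.0, y = 2.4591 + 0.0*(2.4591 - 2.4591) = 2.4591
  grad(y) = 34.4274, v = y - alpha*grad = 1.4022
  prox(v) = soft_thresh(1.4022, 0.0688) = 1.3334
Iteration 2: beta = 0.3333, y = 1.3334 + 0.3333*(1.3334 - 2.4591) = 0.9582
  grad(y) = 13.4145, v = y - alpha*grad = 0.5464
  prox(v) = soft_thresh(0.5464, 0.0688) = 0.4776
Iteration 3: beta = 0.5, y = 0.4776 + 0.5*(0.4776 - 1.3334) = 0.0497
  grad(y) = 0.6954, v = y - alpha*grad = 0.0283
  prox(v) = soft_thresh(0.0283, 0.0688) = 0.0
f(x_3) = 7*0.0^2 + 0*0.0 + 2.24*|0.0| = 0.0


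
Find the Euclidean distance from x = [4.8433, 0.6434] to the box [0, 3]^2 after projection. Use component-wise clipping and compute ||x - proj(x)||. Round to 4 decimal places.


Project each component onto [0, 3].
clip(4.8433) = 3.0, clip(0.6434) = 0.6434
Projection = [3.0, 0.6434]
Squared diffs: [3.3978, 0.0]
Distance = sqrt(3.3978) = 1.8433


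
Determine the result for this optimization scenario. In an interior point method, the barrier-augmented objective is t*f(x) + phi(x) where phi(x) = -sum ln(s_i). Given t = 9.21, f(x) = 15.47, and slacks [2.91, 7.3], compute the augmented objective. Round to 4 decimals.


Step 1: Compute log-barrier.
ln values: [1.0682, 1.9879]
phi = -(1.0682 + 1.9879) = -3.056
Step 2: Compute augmented objective.
t*f(x) = 9.21*15.47 = 142.4787
Total = 142.4787 - 3.056 = 139.4227


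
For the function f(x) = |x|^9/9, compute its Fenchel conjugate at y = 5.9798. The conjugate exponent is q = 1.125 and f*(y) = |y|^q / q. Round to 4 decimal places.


The conjugate exponent q satisfies 1/p + 1/q = 1.
p = 9, so q = 9/(9 - 1) = 1.125
|y|^q = 5.9798^1.125 = 7.4778
f*(5.9798) = 7.4778 / 1.125 = 6.6469


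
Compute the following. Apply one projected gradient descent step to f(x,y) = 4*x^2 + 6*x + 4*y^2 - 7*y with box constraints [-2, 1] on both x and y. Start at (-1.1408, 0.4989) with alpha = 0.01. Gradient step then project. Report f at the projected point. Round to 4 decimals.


Step 1: Compute gradient at (-1.1408, 0.4989).
grad_x = 2*4*-1.1408 + 6 = -3.1264
grad_y = 2*4*0.4989 - 7 = -3.0088
Step 2: Gradient step.
x_raw = -1.1408 - 0.01*-3.1264 = -1.1095
y_raw = 0.4989 - 0.01*-3.0088 = 0.529
Step 3: Project onto [-2, 1].
x_proj = clip(-1.1095) = -1.1095
y_proj = clip(0.529) = 0.529
Step 4: Evaluate f.
f(-1.1095, 0.529) = -4.3165


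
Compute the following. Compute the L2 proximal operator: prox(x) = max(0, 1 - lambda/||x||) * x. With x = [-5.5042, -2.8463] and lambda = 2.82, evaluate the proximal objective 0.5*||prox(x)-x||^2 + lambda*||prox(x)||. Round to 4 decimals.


Step 1: Compute ||x||.
||x|| = 6.1966
Step 2: Compute scaling factor.
scale = max(0, 1 - 2.82/6.1966) = 0.5449
Step 3: prox(x) = [-2.9993, -1.551]
||prox(x)|| = 3.3766
Step 4: Proximal objective.
0.5*||prox-x||^2 = 3.9762
lambda*||prox|| = 9.522
Total = 13.4982


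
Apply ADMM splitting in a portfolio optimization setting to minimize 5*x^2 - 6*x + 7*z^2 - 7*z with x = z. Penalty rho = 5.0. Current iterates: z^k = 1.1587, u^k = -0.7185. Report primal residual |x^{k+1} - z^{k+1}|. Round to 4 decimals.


ADMM iteration with rho = 5.0, z^k = 1.1587, u^k = -0.7185
Step 1: x-update.
Minimize 5*x^2 - 6*x + (5.0/2)*(x - 1.1587 - 0.7185)^2
FOC: (2*5 + 5.0)*x = 6 + 5.0*(1.1587 + 0.7185)
x^{k+1} = 1.0257
Step 2: z-update.
Minimize 7*z^2 - 7*z + (5.0/2)*(1.0257 - z - 0.7185)^2
FOC: (2*7 + 5.0)*z = 7 + 5.0*(1.0257 - 0.7185)
z^{k+1} = 0.4493
Step 3: u-update.
u^{k+1} = -0.7185 + 1.0257 - 0.4493 = -0.142
Step 4: Primal residual = |1.0257 - 0.4493| = 0.5765


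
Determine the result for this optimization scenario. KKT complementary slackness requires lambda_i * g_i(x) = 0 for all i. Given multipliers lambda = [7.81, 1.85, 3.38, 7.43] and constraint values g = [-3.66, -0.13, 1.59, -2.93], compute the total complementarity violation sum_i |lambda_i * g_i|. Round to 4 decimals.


KKT complementary slackness check:
lambda_1 * g_1 = 7.81 * -3.66 = -28.5846
lambda_2 * g_2 = 1.85 * -0.13 = -0.2405
lambda_3 * g_3 = 3.38 * 1.59 = 5.3742
lambda_4 * g_4 = 7.43 * -2.93 = -21.7699
Total violation = 28.5846 + 0.2405 + 5.3742 + 21.7699 = 55.9692


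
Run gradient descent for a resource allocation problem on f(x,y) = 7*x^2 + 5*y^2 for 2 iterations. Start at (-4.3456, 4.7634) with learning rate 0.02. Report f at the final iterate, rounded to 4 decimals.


Gradient descent on f(x,y) = 7*x^2 + 5*y^2.
Starting point: (-4.3456, 4.7634), alpha = 0.02
Step 1: grad_x = 2*7*-4.3456 = -60.8384, grad_y = 2*5*4.7634 = 47.634
  x_1 = -4.3456 - 0.02*-60.8384 = -3.1288
  y_1 = 4.7634 - 0.02*47.634 = 3.8107
Step 2: grad_x = 2*7*-3.1288 = -43.8036, grad_y = 2*5*3.8107 = 38.1072
  x_2 = -3.1288 - 0.02*-43.8036 = -2.2528
  y_2 = 3.8107 - 0.02*38.1072 = 3.0486
f(-2.2528, 3.0486) = 7*(-2.2528)^2 + 5*3.0486^2 = 81.9935


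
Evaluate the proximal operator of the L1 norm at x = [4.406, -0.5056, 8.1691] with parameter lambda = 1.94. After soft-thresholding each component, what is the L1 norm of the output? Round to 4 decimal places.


Soft-thresholding with lambda = 1.94:
prox(4.406) = sign(4.406)*max(|4.406| - 1.94, 0) = 2.466
prox(-0.5056) = sign(-0.5056)*max(|-0.5056| - 1.94, 0) = 0.0
prox(8.1691) = sign(8.1691)*max(|8.1691| - 1.94, 0) = 6.2291
prox(x) = [2.466, 0.0, 6.2291]
||prox(x)||_1 = 2.466 + 0.0 + 6.2291 = 8.6951


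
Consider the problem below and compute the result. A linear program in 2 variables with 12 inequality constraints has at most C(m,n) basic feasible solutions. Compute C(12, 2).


Each vertex corresponds to some choice of n active constraints out of m, so the number of vertices is at most C(m, n) = m! / (n!(m-n)!).
m = 12, n = 2
Numerator: 12 * 11
Denominator: 2! = 2
C(12, 2) = 66


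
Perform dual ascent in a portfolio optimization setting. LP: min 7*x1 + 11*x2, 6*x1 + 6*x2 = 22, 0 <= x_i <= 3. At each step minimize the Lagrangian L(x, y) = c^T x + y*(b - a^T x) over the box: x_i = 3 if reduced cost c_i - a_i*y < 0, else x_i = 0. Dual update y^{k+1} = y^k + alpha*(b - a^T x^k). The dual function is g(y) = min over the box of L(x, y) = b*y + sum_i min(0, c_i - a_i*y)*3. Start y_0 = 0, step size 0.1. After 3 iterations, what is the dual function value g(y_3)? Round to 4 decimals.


Dual ascent for LP: min 7*x1 + 11*x2, 6*x1 + 6*x2 = 22, 0 <= x_i <= 3
Step 1: y^k = 0.0, reduced costs: (7.0, 11.0)
  x^k = (0.0, 0.0), subgradient = b - a^T x = 22.0
  y^{k+1} = 0.0 + 0.1*22.0 = 2.2
Step 2: y^k = 2.2, reduced costs: (-6.2, -2.2)
  x^k = (3.0, 3.0), subgradient = b - a^T x = -14.0
  y^{k+1} = 2.2 + 0.1*-14.0 = 0.8
Step 3: y^k = 0.8, reduced costs: (2.2, 6.2)
  x^k = (0.0, 0.0), subgradient = b - a^T x = 22.0
  y^{k+1} = 0.8 + 0.1*22.0 = 3.0
Dual objective at y_3 = 3.0: reduced costs (-11.0, -7.0), box minimizer x = (3.0, 3.0)
g(y_3) = b*y + (c1 - a1*y)*x1 + (c2 - a2*y)*x2 = 22*3.0 + (-11.0)*3.0 + (-7.0)*3.0 = 66.0 - 33.0 - 21.0 = 12.0


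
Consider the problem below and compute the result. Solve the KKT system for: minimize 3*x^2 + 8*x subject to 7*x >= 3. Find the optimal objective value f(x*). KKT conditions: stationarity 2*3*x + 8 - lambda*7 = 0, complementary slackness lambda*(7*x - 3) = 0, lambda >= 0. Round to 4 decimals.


Step 1: Try lambda = 0 (constraint inactive).
x_unc = -8/(2*3) = -1.3333
Check: 7*-1.3333 = -9.3331 < 3 -- violated!
Step 2: Constraint must be active: 7*x = 3
x* = 3/7 = 0.4286 (rounded; the exact value 3/7 is used below)
lambda = (2*3*(3/7) + 8)/7 = 1.5102
Step 3: Compute optimal value.
f(x*) = 3*(3/7)^2 + 8*(3/7) = 3.9796


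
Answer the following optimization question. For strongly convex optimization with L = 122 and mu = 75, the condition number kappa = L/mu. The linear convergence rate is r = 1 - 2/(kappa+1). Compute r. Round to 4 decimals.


Step 1: Compute the condition number.
kappa = L/mu = 122/75 = 1.6267
Step 2: Compute the convergence rate.
r = 1 - 2/(kappa + 1) = 1 - 2*mu/(L + mu) = (L - mu)/(L + mu) = 47/197 = 0.2386


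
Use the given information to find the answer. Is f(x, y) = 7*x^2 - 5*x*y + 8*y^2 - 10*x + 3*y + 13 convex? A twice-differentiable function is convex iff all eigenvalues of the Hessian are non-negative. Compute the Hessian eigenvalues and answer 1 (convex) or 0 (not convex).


The Hessian of f(x,y) = 7*x^2 - 5*x*y + 8*y^2 - 10*x + 3*y + 13 is:
H = [[14, -5], [-5, 16]]
Trace = 14 + 16 = 30
Determinant = 14*16 - (-5)^2 = 199
Discriminant = (30)^2 - 4*199 = 104.0
Eigenvalues: lambda_1 = 9.901, lambda_2 = 20.099
The function is convex.

1


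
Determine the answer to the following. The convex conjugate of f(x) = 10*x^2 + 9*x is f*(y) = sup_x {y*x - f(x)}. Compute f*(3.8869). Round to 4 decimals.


f*(y) = sup_x {y*x - a*x^2 - b*x} = sup_x {(y-b)*x - a*x^2}
FOC: (y - b) - 2a*x = 0 => x* = (y - b)/(2a)
x* = (3.8869 - 9)/(2*10) = -0.2557
f*(3.8869) = (y-b)^2/(4a) = (3.8869 - 9)^2/(4*10)
= 26.1438/40 = 0.6536


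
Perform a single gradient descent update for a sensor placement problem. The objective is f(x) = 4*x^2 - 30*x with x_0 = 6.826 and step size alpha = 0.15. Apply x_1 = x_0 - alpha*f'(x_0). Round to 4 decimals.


We compute the gradient at x_0 and apply the update.
f'(x) = 8*x - 30
f'(6.826) = 8*6.826 - 30 = 24.608
x_1 = 6.826 - 0.15*24.608 = 3.1348


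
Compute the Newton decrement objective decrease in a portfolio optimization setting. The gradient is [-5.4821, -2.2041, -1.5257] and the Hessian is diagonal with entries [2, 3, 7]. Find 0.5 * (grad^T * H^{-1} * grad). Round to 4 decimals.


Step 1: H is diagonal, so H^(-1) * g = [-2.7411, -0.7347, -0.218].
Step 2: g^T H^(-1) g = sum_i g_i^2 / H_ii
  = (-5.4821)^2/2 + (-2.2041)^2/3 + (-1.5257)^2/7
  = 15.0267 + 1.6194 + 0.3325 = 16.9786
Step 3: Objective decrease = 0.5 * g^T H^(-1) g = 8.4893


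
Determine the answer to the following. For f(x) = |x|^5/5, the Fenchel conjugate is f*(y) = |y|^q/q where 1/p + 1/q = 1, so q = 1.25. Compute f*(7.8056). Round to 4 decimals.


The conjugate exponent q satisfies 1/p + 1/q = 1.
p = 5, so q = 5/(5 - 1) = 1.25
|y|^q = 7.8056^1.25 = 13.0469
f*(7.8056) = 13.0469 / 1.25 = 10.4375


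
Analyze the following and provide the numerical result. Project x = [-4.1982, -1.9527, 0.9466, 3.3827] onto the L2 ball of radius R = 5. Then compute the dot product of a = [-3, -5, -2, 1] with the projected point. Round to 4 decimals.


Step 1: Compute ||x|| (intermediates to 6 decimals).
||x|| = sqrt((-4.1982)^2 + (-1.9527)^2 + 0.9466^2 + 3.3827^2) = 5.811767
Step 2: Project.
Since ||x|| > R, scale = R/||x|| = 5/5.811767 = 0.860324, proj(x) = scale * x
proj(x) = [-3.611812, -1.679955, 0.814383, 2.910218]
Step 3: Dot product.
a^T * proj(x) = -3*(-3.611812) - 5*(-1.679955) - 2*0.814383 + 1*2.910218 = 20.5167


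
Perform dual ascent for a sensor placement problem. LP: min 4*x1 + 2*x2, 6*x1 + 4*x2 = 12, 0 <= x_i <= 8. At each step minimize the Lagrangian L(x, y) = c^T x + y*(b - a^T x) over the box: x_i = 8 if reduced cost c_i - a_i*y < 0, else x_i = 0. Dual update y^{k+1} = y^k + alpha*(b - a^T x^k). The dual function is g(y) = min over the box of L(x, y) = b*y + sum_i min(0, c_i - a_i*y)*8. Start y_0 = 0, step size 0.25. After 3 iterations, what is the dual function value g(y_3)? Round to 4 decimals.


Dual ascent for LP: min 4*x1 + 2*x2, 6*x1 + 4*x2 = 12, 0 <= x_i <= 8
Step 1: y^k = 0.0, reduced costs: (4.0, 2.0)
  x^k = (0.0, 0.0), subgradient = b - a^T x = 12.0
  y^{k+1} = 0.0 + 0.25*12.0 = 3.0
Step 2: y^k = 3.0, reduced costs: (-14.0, -10.0)
  x^k = (8.0, 8.0), subgradient = b - a^T x = -68.0
  y^{k+1} = 3.0 + 0.25*-68.0 = -14.0
Step 3: y^k = -14.0, reduced costs: (88.0, 58.0)
  x^k = (0.0, 0.0), subgradient = b - a^T x = 12.0
  y^{k+1} = -14.0 + 0.25*12.0 = -11.0
Dual objective at y_3 = -11.0: reduced costs (70.0, 46.0), box minimizer x = (0.0, 0.0)
g(y_3) = b*y + (c1 - a1*y)*x1 + (c2 - a2*y)*x2 = 12*(-11.0) + 70.0*0.0 + 46.0*0.0 = -132.0 + 0.0 + 0.0 = -132.0


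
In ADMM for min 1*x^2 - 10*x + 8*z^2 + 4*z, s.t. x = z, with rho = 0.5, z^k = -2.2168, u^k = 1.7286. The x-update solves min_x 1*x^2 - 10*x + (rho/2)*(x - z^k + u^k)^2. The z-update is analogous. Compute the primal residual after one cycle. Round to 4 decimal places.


ADMM iteration with rho = 0.5, z^k = -2.2168, u^k = 1.7286
Step 1: x-update.
Minimize 1*x^2 - 10*x + (0.5/2)*(x + 2.2168 + 1.7286)^2
FOC: (2*1 + 0.5)*x = 10 + 0.5*(-2.2168 - 1.7286)
x^{k+1} = 3.2109
Step 2: z-update.
Minimize 8*z^2 + 4*z + (0.5/2)*(3.2109 - z + 1.7286)^2
FOC: (2*8 + 0.5)*z = -4 + 0.5*(3.2109 + 1.7286)
z^{k+1} = -0.0927
Step 3: u-update.
u^{k+1} = 1.7286 + 3.2109 + 0.0927 = 5.0323
Step 4: Primal residual = |3.2109 + 0.0927| = 3.3037


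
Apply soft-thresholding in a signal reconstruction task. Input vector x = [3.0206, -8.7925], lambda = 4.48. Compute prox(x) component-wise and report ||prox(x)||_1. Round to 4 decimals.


Soft-thresholding with lambda = 4.48:
prox(3.0206) = sign(3.0206)*max(|3.0206| - 4.48, 0) = 0.0
prox(-8.7925) = sign(-8.7925)*max(|-8.7925| - 4.48, 0) = -4.3125
prox(x) = [0.0, -4.3125]
||prox(x)||_1 = 0.0 + 4.3125 = 4.3125


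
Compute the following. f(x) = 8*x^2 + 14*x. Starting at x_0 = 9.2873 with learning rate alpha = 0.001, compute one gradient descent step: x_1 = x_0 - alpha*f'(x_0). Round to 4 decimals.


We compute the gradient at x_0 and apply the update.
f'(x) = 16*x + 14
f'(9.2873) = 16*9.2873 + 14 = 162.5968
x_1 = 9.2873 - 0.001*162.5968 = 9.1247


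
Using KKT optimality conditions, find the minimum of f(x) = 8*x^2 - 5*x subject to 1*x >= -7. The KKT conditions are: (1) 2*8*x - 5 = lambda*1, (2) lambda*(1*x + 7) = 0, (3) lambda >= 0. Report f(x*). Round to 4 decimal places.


Step 1: Try lambda = 0 (constraint inactive).
Stationarity: 2*8*x - 5 = 0
x* = 5/(2*8) = 0.3125
Check constraint: 1*0.3125 = 0.3125 >= -7 -- satisfied.
Step 2: Compute optimal value.
f(x*) = 8*0.3125^2 - 5*0.3125 = -0.7813


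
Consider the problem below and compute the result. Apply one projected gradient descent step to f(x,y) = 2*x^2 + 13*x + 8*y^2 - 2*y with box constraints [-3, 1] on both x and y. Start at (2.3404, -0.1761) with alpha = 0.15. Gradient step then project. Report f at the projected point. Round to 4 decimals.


Step 1: Compute gradient at (2.3404, -0.1761).
grad_x = 2*2*2.3404 + 13 = 22.3616
grad_y = 2*8*-0.1761 - 2 = -4.8176
Step 2: Gradient step.
x_raw = 2.3404 - 0.15*22.3616 = -1.0138
y_raw = -0.1761 - 0.15*-4.8176 = 0.5465
Step 3: Project onto [-3, 1].
x_proj = clip(-1.0138) = -1.0138
y_proj = clip(0.5465) = 0.5465
Step 4: Evaluate f.
f(-1.0138, 0.5465) = -9.8276


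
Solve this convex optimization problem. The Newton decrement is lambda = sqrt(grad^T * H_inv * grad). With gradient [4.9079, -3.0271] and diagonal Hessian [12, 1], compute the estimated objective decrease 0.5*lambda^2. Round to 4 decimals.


Step 1: H is diagonal, so H^(-1) * g = [0.409, -3.0271].
Step 2: g^T H^(-1) g = sum_i g_i^2 / H_ii
  = (4.9079)^2/12 + (-3.0271)^2/1
  = 2.0073 + 9.1633 = 11.1706
Step 3: Objective decrease = 0.5 * g^T H^(-1) g = 5.5853
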